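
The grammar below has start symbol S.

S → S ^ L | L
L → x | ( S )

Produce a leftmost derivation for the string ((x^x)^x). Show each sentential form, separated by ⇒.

S ⇒ L   [S → L]
L ⇒ (S)   [L → ( S )]
(S) ⇒ (S^L)   [S → S ^ L]
(S^L) ⇒ (L^L)   [S → L]
(L^L) ⇒ ((S)^L)   [L → ( S )]
((S)^L) ⇒ ((S^L)^L)   [S → S ^ L]
((S^L)^L) ⇒ ((L^L)^L)   [S → L]
((L^L)^L) ⇒ ((x^L)^L)   [L → x]
((x^L)^L) ⇒ ((x^x)^L)   [L → x]
((x^x)^L) ⇒ ((x^x)^x)   [L → x]

S ⇒ L ⇒ (S) ⇒ (S^L) ⇒ (L^L) ⇒ ((S)^L) ⇒ ((S^L)^L) ⇒ ((L^L)^L) ⇒ ((x^L)^L) ⇒ ((x^x)^L) ⇒ ((x^x)^x)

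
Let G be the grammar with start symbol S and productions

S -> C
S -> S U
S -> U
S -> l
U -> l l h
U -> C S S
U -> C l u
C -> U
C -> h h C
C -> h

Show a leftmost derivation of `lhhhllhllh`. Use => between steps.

S => SU   [S -> S U]
SU => lU   [S -> l]
lU => lCSS   [U -> C S S]
lCSS => lhhCSS   [C -> h h C]
lhhCSS => lhhhSS   [C -> h]
lhhhSS => lhhhUS   [S -> U]
lhhhUS => lhhhllhS   [U -> l l h]
lhhhllhS => lhhhllhU   [S -> U]
lhhhllhU => lhhhllhllh   [U -> l l h]

S => SU => lU => lCSS => lhhCSS => lhhhSS => lhhhUS => lhhhllhS => lhhhllhU => lhhhllhllh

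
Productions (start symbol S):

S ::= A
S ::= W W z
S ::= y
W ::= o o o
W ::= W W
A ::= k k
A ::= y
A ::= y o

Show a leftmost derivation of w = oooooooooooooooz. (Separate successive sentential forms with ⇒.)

S ⇒ WWz   [S ::= W W z]
WWz ⇒ WWWz   [W ::= W W]
WWWz ⇒ WWWWz   [W ::= W W]
WWWWz ⇒ WWWWWz   [W ::= W W]
WWWWWz ⇒ oooWWWWz   [W ::= o o o]
oooWWWWz ⇒ ooooooWWWz   [W ::= o o o]
ooooooWWWz ⇒ oooooooooWWz   [W ::= o o o]
oooooooooWWz ⇒ ooooooooooooWz   [W ::= o o o]
ooooooooooooWz ⇒ oooooooooooooooz   [W ::= o o o]

S ⇒ WWz ⇒ WWWz ⇒ WWWWz ⇒ WWWWWz ⇒ oooWWWWz ⇒ ooooooWWWz ⇒ oooooooooWWz ⇒ ooooooooooooWz ⇒ oooooooooooooooz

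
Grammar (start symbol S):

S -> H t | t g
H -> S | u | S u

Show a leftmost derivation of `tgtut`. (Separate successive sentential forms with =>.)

S => Ht   [S -> H t]
Ht => Sut   [H -> S u]
Sut => Htut   [S -> H t]
Htut => Stut   [H -> S]
Stut => tgtut   [S -> t g]

S=>Ht=>Sut=>Htut=>Stut=>tgtut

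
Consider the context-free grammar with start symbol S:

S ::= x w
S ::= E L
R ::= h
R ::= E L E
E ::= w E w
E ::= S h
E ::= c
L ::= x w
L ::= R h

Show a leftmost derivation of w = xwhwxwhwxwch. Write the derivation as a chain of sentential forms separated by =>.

S => EL => ShL => xwhL => xwhRh => xwhELEh => xwhwEwLEh => xwhwShwLEh => xwhwxwhwLEh => xwhwxwhwxwEh => xwhwxwhwxwch

S => EL   [S ::= E L]
EL => ShL   [E ::= S h]
ShL => xwhL   [S ::= x w]
xwhL => xwhRh   [L ::= R h]
xwhRh => xwhELEh   [R ::= E L E]
xwhELEh => xwhwEwLEh   [E ::= w E w]
xwhwEwLEh => xwhwShwLEh   [E ::= S h]
xwhwShwLEh => xwhwxwhwLEh   [S ::= x w]
xwhwxwhwLEh => xwhwxwhwxwEh   [L ::= x w]
xwhwxwhwxwEh => xwhwxwhwxwch   [E ::= c]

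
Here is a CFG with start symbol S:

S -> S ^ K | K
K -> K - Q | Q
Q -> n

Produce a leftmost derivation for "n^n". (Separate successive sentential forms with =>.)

S => S^K   [S -> S ^ K]
S^K => K^K   [S -> K]
K^K => Q^K   [K -> Q]
Q^K => n^K   [Q -> n]
n^K => n^Q   [K -> Q]
n^Q => n^n   [Q -> n]

S=>S^K=>K^K=>Q^K=>n^K=>n^Q=>n^n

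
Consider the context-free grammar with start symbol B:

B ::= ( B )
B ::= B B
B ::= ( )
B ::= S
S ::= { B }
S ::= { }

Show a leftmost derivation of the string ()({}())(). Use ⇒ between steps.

B ⇒ BB ⇒ BBB ⇒ ()BB ⇒ ()(B)B ⇒ ()(BB)B ⇒ ()(SB)B ⇒ ()({}B)B ⇒ ()({}())B ⇒ ()({}())()

B ⇒ BB   [B ::= B B]
BB ⇒ BBB   [B ::= B B]
BBB ⇒ ()BB   [B ::= ( )]
()BB ⇒ ()(B)B   [B ::= ( B )]
()(B)B ⇒ ()(BB)B   [B ::= B B]
()(BB)B ⇒ ()(SB)B   [B ::= S]
()(SB)B ⇒ ()({}B)B   [S ::= { }]
()({}B)B ⇒ ()({}())B   [B ::= ( )]
()({}())B ⇒ ()({}())()   [B ::= ( )]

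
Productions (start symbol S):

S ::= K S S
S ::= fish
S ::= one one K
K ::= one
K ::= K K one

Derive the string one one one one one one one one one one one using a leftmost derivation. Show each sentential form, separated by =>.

S => one one K => one one K K one => one one K K one K one => one one K K one K one K one => one one K K one K one K one K one => one one one K one K one K one K one => one one one one one K one K one K one => one one one one one one one K one K one => one one one one one one one one one K one => one one one one one one one one one one one

S => one one K   [S ::= one one K]
one one K => one one K K one   [K ::= K K one]
one one K K one => one one K K one K one   [K ::= K K one]
one one K K one K one => one one K K one K one K one   [K ::= K K one]
one one K K one K one K one => one one K K one K one K one K one   [K ::= K K one]
one one K K one K one K one K one => one one one K one K one K one K one   [K ::= one]
one one one K one K one K one K one => one one one one one K one K one K one   [K ::= one]
one one one one one K one K one K one => one one one one one one one K one K one   [K ::= one]
one one one one one one one K one K one => one one one one one one one one one K one   [K ::= one]
one one one one one one one one one K one => one one one one one one one one one one one   [K ::= one]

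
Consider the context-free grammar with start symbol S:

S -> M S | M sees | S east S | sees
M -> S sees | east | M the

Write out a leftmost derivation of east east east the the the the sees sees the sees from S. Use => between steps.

S => M S => east S => east M S => east east S => east east M sees => east east M the sees => east east S sees the sees => east east M S sees the sees => east east M the S sees the sees => east east M the the S sees the sees => east east M the the the S sees the sees => east east M the the the the S sees the sees => east east east the the the the S sees the sees => east east east the the the the sees sees the sees

S => M S   [S -> M S]
M S => east S   [M -> east]
east S => east M S   [S -> M S]
east M S => east east S   [M -> east]
east east S => east east M sees   [S -> M sees]
east east M sees => east east M the sees   [M -> M the]
east east M the sees => east east S sees the sees   [M -> S sees]
east east S sees the sees => east east M S sees the sees   [S -> M S]
east east M S sees the sees => east east M the S sees the sees   [M -> M the]
east east M the S sees the sees => east east M the the S sees the sees   [M -> M the]
east east M the the S sees the sees => east east M the the the S sees the sees   [M -> M the]
east east M the the the S sees the sees => east east M the the the the S sees the sees   [M -> M the]
east east M the the the the S sees the sees => east east east the the the the S sees the sees   [M -> east]
east east east the the the the S sees the sees => east east east the the the the sees sees the sees   [S -> sees]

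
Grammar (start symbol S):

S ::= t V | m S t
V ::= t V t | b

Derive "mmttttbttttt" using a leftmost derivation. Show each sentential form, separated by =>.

S => mSt => mmStt => mmtVtt => mmttVttt => mmtttVtttt => mmttttVttttt => mmttttbttttt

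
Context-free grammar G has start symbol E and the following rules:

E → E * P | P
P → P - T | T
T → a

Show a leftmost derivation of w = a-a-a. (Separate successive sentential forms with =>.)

E => P => P-T => P-T-T => T-T-T => a-T-T => a-a-T => a-a-a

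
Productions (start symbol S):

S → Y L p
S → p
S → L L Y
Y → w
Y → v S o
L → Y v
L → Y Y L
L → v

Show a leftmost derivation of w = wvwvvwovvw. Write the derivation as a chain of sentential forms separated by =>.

S => LLY   [S → L L Y]
LLY => YYLLY   [L → Y Y L]
YYLLY => wYLLY   [Y → w]
wYLLY => wvSoLLY   [Y → v S o]
wvSoLLY => wvLLYoLLY   [S → L L Y]
wvLLYoLLY => wvYvLYoLLY   [L → Y v]
wvYvLYoLLY => wvwvLYoLLY   [Y → w]
wvwvLYoLLY => wvwvvYoLLY   [L → v]
wvwvvYoLLY => wvwvvwoLLY   [Y → w]
wvwvvwoLLY => wvwvvwovLY   [L → v]
wvwvvwovLY => wvwvvwovvY   [L → v]
wvwvvwovvY => wvwvvwovvw   [Y → w]

S => LLY => YYLLY => wYLLY => wvSoLLY => wvLLYoLLY => wvYvLYoLLY => wvwvLYoLLY => wvwvvYoLLY => wvwvvwoLLY => wvwvvwovLY => wvwvvwovvY => wvwvvwovvw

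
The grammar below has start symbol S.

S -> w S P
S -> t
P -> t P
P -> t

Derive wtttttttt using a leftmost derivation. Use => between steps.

S => wSP => wtP => wttP => wtttP => wttttP => wtttttP => wttttttP => wtttttttP => wtttttttt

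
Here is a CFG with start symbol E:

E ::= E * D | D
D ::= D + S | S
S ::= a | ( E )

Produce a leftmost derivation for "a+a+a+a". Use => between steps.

E=>D=>D+S=>D+S+S=>D+S+S+S=>S+S+S+S=>a+S+S+S=>a+a+S+S=>a+a+a+S=>a+a+a+a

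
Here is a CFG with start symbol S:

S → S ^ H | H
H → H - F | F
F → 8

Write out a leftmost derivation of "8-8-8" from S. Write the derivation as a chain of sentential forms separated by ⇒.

S⇒H⇒H-F⇒H-F-F⇒F-F-F⇒8-F-F⇒8-8-F⇒8-8-8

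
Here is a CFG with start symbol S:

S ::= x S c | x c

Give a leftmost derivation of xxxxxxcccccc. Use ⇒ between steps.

S ⇒ xSc ⇒ xxScc ⇒ xxxSccc ⇒ xxxxScccc ⇒ xxxxxSccccc ⇒ xxxxxxcccccc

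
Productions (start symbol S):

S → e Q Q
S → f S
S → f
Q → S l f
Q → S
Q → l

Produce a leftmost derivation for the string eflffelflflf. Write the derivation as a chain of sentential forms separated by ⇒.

S ⇒ eQQ   [S → e Q Q]
eQQ ⇒ eSlfQ   [Q → S l f]
eSlfQ ⇒ eflfQ   [S → f]
eflfQ ⇒ eflfSlf   [Q → S l f]
eflfSlf ⇒ eflffSlf   [S → f S]
eflffSlf ⇒ eflffeQQlf   [S → e Q Q]
eflffeQQlf ⇒ eflffelQlf   [Q → l]
eflffelQlf ⇒ eflffelSlflf   [Q → S l f]
eflffelSlflf ⇒ eflffelflflf   [S → f]

S ⇒ eQQ ⇒ eSlfQ ⇒ eflfQ ⇒ eflfSlf ⇒ eflffSlf ⇒ eflffeQQlf ⇒ eflffelQlf ⇒ eflffelSlflf ⇒ eflffelflflf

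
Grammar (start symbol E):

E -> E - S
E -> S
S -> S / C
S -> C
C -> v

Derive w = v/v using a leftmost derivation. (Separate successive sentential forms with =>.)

E => S => S/C => C/C => v/C => v/v

E => S   [E -> S]
S => S/C   [S -> S / C]
S/C => C/C   [S -> C]
C/C => v/C   [C -> v]
v/C => v/v   [C -> v]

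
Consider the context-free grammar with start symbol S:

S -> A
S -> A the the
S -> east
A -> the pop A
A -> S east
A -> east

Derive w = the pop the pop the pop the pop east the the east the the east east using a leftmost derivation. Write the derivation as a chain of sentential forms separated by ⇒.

S ⇒ A ⇒ S east ⇒ A east ⇒ S east east ⇒ A the the east east ⇒ the pop A the the east east ⇒ the pop S east the the east east ⇒ the pop A the the east the the east east ⇒ the pop the pop A the the east the the east east ⇒ the pop the pop the pop A the the east the the east east ⇒ the pop the pop the pop the pop A the the east the the east east ⇒ the pop the pop the pop the pop east the the east the the east east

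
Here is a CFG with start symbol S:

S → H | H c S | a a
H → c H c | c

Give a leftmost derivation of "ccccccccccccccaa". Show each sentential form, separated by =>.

S => HcS   [S → H c S]
HcS => cHccS   [H → c H c]
cHccS => ccHcccS   [H → c H c]
ccHcccS => ccccccS   [H → c]
ccccccS => ccccccHcS   [S → H c S]
ccccccHcS => cccccccHccS   [H → c H c]
cccccccHccS => ccccccccHcccS   [H → c H c]
ccccccccHcccS => cccccccccHccccS   [H → c H c]
cccccccccHccccS => ccccccccccccccS   [H → c]
ccccccccccccccS => ccccccccccccccaa   [S → a a]

S=>HcS=>cHccS=>ccHcccS=>ccccccS=>ccccccHcS=>cccccccHccS=>ccccccccHcccS=>cccccccccHccccS=>ccccccccccccccS=>ccccccccccccccaa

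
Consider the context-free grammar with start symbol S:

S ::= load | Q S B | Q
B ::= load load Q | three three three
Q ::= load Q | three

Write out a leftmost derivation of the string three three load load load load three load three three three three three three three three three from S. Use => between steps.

S => Q S B => three S B => three Q S B B => three three S B B => three three Q S B B B => three three load Q S B B B => three three load load Q S B B B => three three load load load Q S B B B => three three load load load load Q S B B B => three three load load load load three S B B B => three three load load load load three load B B B => three three load load load load three load three three three B B => three three load load load load three load three three three three three three B => three three load load load load three load three three three three three three three three three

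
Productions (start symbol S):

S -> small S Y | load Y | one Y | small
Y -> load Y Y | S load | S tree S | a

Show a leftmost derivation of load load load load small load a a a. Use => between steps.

S => load Y => load load Y Y => load load load Y Y Y => load load load load Y Y Y Y => load load load load S load Y Y Y => load load load load small load Y Y Y => load load load load small load a Y Y => load load load load small load a a Y => load load load load small load a a a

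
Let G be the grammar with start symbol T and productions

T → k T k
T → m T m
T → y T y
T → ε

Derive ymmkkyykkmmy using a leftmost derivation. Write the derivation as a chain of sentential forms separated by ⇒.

T ⇒ yTy ⇒ ymTmy ⇒ ymmTmmy ⇒ ymmkTkmmy ⇒ ymmkkTkkmmy ⇒ ymmkkyTykkmmy ⇒ ymmkkyykkmmy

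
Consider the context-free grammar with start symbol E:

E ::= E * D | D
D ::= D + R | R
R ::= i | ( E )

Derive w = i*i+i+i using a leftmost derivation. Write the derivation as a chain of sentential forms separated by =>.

E => E*D => D*D => R*D => i*D => i*D+R => i*D+R+R => i*R+R+R => i*i+R+R => i*i+i+R => i*i+i+i

E => E*D   [E ::= E * D]
E*D => D*D   [E ::= D]
D*D => R*D   [D ::= R]
R*D => i*D   [R ::= i]
i*D => i*D+R   [D ::= D + R]
i*D+R => i*D+R+R   [D ::= D + R]
i*D+R+R => i*R+R+R   [D ::= R]
i*R+R+R => i*i+R+R   [R ::= i]
i*i+R+R => i*i+i+R   [R ::= i]
i*i+i+R => i*i+i+i   [R ::= i]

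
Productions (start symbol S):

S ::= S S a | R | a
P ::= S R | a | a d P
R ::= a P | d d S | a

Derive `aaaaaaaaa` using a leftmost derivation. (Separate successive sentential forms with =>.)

S => SSa   [S ::= S S a]
SSa => SSaSa   [S ::= S S a]
SSaSa => aSaSa   [S ::= a]
aSaSa => aaaSa   [S ::= a]
aaaSa => aaaSSaa   [S ::= S S a]
aaaSSaa => aaaSSaSaa   [S ::= S S a]
aaaSSaSaa => aaaaSaSaa   [S ::= a]
aaaaSaSaa => aaaaaaSaa   [S ::= a]
aaaaaaSaa => aaaaaaaaa   [S ::= a]

S => SSa => SSaSa => aSaSa => aaaSa => aaaSSaa => aaaSSaSaa => aaaaSaSaa => aaaaaaSaa => aaaaaaaaa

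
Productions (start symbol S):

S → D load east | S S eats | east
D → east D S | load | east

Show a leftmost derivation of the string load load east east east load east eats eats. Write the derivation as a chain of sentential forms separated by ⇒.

S ⇒ S S eats ⇒ D load east S eats ⇒ load load east S eats ⇒ load load east S S eats eats ⇒ load load east east S eats eats ⇒ load load east east D load east eats eats ⇒ load load east east east load east eats eats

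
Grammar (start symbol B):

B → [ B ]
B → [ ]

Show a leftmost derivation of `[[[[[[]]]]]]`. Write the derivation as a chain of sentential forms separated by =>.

B => [B]   [B → [ B ]]
[B] => [[B]]   [B → [ B ]]
[[B]] => [[[B]]]   [B → [ B ]]
[[[B]]] => [[[[B]]]]   [B → [ B ]]
[[[[B]]]] => [[[[[B]]]]]   [B → [ B ]]
[[[[[B]]]]] => [[[[[[]]]]]]   [B → [ ]]

B => [B] => [[B]] => [[[B]]] => [[[[B]]]] => [[[[[B]]]]] => [[[[[[]]]]]]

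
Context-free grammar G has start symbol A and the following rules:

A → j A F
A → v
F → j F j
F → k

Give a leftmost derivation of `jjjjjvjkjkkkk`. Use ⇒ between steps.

A ⇒ jAF   [A → j A F]
jAF ⇒ jjAFF   [A → j A F]
jjAFF ⇒ jjjAFFF   [A → j A F]
jjjAFFF ⇒ jjjjAFFFF   [A → j A F]
jjjjAFFFF ⇒ jjjjjAFFFFF   [A → j A F]
jjjjjAFFFFF ⇒ jjjjjvFFFFF   [A → v]
jjjjjvFFFFF ⇒ jjjjjvjFjFFFF   [F → j F j]
jjjjjvjFjFFFF ⇒ jjjjjvjkjFFFF   [F → k]
jjjjjvjkjFFFF ⇒ jjjjjvjkjkFFF   [F → k]
jjjjjvjkjkFFF ⇒ jjjjjvjkjkkFF   [F → k]
jjjjjvjkjkkFF ⇒ jjjjjvjkjkkkF   [F → k]
jjjjjvjkjkkkF ⇒ jjjjjvjkjkkkk   [F → k]

A ⇒ jAF ⇒ jjAFF ⇒ jjjAFFF ⇒ jjjjAFFFF ⇒ jjjjjAFFFFF ⇒ jjjjjvFFFFF ⇒ jjjjjvjFjFFFF ⇒ jjjjjvjkjFFFF ⇒ jjjjjvjkjkFFF ⇒ jjjjjvjkjkkFF ⇒ jjjjjvjkjkkkF ⇒ jjjjjvjkjkkkk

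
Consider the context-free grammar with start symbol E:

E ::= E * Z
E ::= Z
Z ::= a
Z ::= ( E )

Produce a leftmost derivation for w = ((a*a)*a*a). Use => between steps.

E => Z => (E) => (E*Z) => (E*Z*Z) => (Z*Z*Z) => ((E)*Z*Z) => ((E*Z)*Z*Z) => ((Z*Z)*Z*Z) => ((a*Z)*Z*Z) => ((a*a)*Z*Z) => ((a*a)*a*Z) => ((a*a)*a*a)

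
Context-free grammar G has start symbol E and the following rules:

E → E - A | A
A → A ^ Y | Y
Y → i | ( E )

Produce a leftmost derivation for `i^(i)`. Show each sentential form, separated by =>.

E => A => A^Y => Y^Y => i^Y => i^(E) => i^(A) => i^(Y) => i^(i)

E => A   [E → A]
A => A^Y   [A → A ^ Y]
A^Y => Y^Y   [A → Y]
Y^Y => i^Y   [Y → i]
i^Y => i^(E)   [Y → ( E )]
i^(E) => i^(A)   [E → A]
i^(A) => i^(Y)   [A → Y]
i^(Y) => i^(i)   [Y → i]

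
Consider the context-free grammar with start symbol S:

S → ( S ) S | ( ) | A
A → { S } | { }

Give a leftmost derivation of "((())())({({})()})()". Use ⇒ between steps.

S ⇒ (S)S ⇒ ((S)S)S ⇒ ((())S)S ⇒ ((())())S ⇒ ((())())(S)S ⇒ ((())())(A)S ⇒ ((())())({S})S ⇒ ((())())({(S)S})S ⇒ ((())())({(A)S})S ⇒ ((())())({({})S})S ⇒ ((())())({({})()})S ⇒ ((())())({({})()})()

S ⇒ (S)S   [S → ( S ) S]
(S)S ⇒ ((S)S)S   [S → ( S ) S]
((S)S)S ⇒ ((())S)S   [S → ( )]
((())S)S ⇒ ((())())S   [S → ( )]
((())())S ⇒ ((())())(S)S   [S → ( S ) S]
((())())(S)S ⇒ ((())())(A)S   [S → A]
((())())(A)S ⇒ ((())())({S})S   [A → { S }]
((())())({S})S ⇒ ((())())({(S)S})S   [S → ( S ) S]
((())())({(S)S})S ⇒ ((())())({(A)S})S   [S → A]
((())())({(A)S})S ⇒ ((())())({({})S})S   [A → { }]
((())())({({})S})S ⇒ ((())())({({})()})S   [S → ( )]
((())())({({})()})S ⇒ ((())())({({})()})()   [S → ( )]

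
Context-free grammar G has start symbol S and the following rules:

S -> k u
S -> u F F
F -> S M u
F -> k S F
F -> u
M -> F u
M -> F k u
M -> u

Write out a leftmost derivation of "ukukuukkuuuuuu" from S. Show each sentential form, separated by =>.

S=>uFF=>uSMuF=>ukuMuF=>ukuFuuF=>ukukSFuuF=>ukukuFFFuuF=>ukukuuFFuuF=>ukukuukSFFuuF=>ukukuukkuFFuuF=>ukukuukkuuFuuF=>ukukuukkuuuuuF=>ukukuukkuuuuuu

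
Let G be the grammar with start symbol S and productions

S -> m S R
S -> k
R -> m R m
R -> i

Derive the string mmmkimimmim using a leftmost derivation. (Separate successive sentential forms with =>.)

S => mSR   [S -> m S R]
mSR => mmSRR   [S -> m S R]
mmSRR => mmmSRRR   [S -> m S R]
mmmSRRR => mmmkRRR   [S -> k]
mmmkRRR => mmmkiRR   [R -> i]
mmmkiRR => mmmkimRmR   [R -> m R m]
mmmkimRmR => mmmkimimR   [R -> i]
mmmkimimR => mmmkimimmRm   [R -> m R m]
mmmkimimmRm => mmmkimimmim   [R -> i]

S => mSR => mmSRR => mmmSRRR => mmmkRRR => mmmkiRR => mmmkimRmR => mmmkimimR => mmmkimimmRm => mmmkimimmim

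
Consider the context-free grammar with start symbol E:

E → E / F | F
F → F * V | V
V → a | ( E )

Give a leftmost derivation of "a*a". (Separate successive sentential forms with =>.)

E => F   [E → F]
F => F*V   [F → F * V]
F*V => V*V   [F → V]
V*V => a*V   [V → a]
a*V => a*a   [V → a]

E=>F=>F*V=>V*V=>a*V=>a*a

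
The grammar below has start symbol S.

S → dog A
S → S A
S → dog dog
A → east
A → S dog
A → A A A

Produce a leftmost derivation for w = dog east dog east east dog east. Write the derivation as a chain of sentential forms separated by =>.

S => S A => S A A => dog A A A => dog east A A => dog east S dog A => dog east S A dog A => dog east dog A A dog A => dog east dog east A dog A => dog east dog east east dog A => dog east dog east east dog east

S => S A   [S → S A]
S A => S A A   [S → S A]
S A A => dog A A A   [S → dog A]
dog A A A => dog east A A   [A → east]
dog east A A => dog east S dog A   [A → S dog]
dog east S dog A => dog east S A dog A   [S → S A]
dog east S A dog A => dog east dog A A dog A   [S → dog A]
dog east dog A A dog A => dog east dog east A dog A   [A → east]
dog east dog east A dog A => dog east dog east east dog A   [A → east]
dog east dog east east dog A => dog east dog east east dog east   [A → east]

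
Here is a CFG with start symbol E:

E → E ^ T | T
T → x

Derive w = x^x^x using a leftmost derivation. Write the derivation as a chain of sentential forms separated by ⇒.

E⇒E^T⇒E^T^T⇒T^T^T⇒x^T^T⇒x^x^T⇒x^x^x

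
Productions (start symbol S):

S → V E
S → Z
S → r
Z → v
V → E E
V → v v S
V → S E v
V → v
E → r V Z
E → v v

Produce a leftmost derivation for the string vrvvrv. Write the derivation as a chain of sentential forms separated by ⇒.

S ⇒ VE ⇒ vE ⇒ vrVZ ⇒ vrvvSZ ⇒ vrvvrZ ⇒ vrvvrv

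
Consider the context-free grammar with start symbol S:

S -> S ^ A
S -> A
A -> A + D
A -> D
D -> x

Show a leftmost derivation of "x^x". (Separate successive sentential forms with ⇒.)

S⇒S^A⇒A^A⇒D^A⇒x^A⇒x^D⇒x^x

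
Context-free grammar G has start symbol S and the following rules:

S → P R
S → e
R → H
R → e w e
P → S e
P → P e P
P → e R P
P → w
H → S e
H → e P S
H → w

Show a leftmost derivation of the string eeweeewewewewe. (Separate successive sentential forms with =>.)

S => PR   [S → P R]
PR => PePR   [P → P e P]
PePR => eRPePR   [P → e R P]
eRPePR => eewePePR   [R → e w e]
eewePePR => eeweeRPePR   [P → e R P]
eeweeRPePR => eeweeewePePR   [R → e w e]
eeweeewePePR => eeweeewewePR   [P → w]
eeweeewewePR => eeweeewewewR   [P → w]
eeweeewewewR => eeweeewewewewe   [R → e w e]

S=>PR=>PePR=>eRPePR=>eewePePR=>eeweeRPePR=>eeweeewePePR=>eeweeewewePR=>eeweeewewewR=>eeweeewewewewe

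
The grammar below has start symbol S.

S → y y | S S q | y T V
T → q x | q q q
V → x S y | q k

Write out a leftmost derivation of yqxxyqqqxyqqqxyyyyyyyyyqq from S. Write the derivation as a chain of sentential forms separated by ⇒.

S ⇒ SSq ⇒ yTVSq ⇒ yqxVSq ⇒ yqxxSySq ⇒ yqxxyTVySq ⇒ yqxxyqqqVySq ⇒ yqxxyqqqxSyySq ⇒ yqxxyqqqxyTVyySq ⇒ yqxxyqqqxyqqqVyySq ⇒ yqxxyqqqxyqqqxSyyySq ⇒ yqxxyqqqxyqqqxyyyyySq ⇒ yqxxyqqqxyqqqxyyyyySSqq ⇒ yqxxyqqqxyqqqxyyyyyyySqq ⇒ yqxxyqqqxyqqqxyyyyyyyyyqq

S ⇒ SSq   [S → S S q]
SSq ⇒ yTVSq   [S → y T V]
yTVSq ⇒ yqxVSq   [T → q x]
yqxVSq ⇒ yqxxSySq   [V → x S y]
yqxxSySq ⇒ yqxxyTVySq   [S → y T V]
yqxxyTVySq ⇒ yqxxyqqqVySq   [T → q q q]
yqxxyqqqVySq ⇒ yqxxyqqqxSyySq   [V → x S y]
yqxxyqqqxSyySq ⇒ yqxxyqqqxyTVyySq   [S → y T V]
yqxxyqqqxyTVyySq ⇒ yqxxyqqqxyqqqVyySq   [T → q q q]
yqxxyqqqxyqqqVyySq ⇒ yqxxyqqqxyqqqxSyyySq   [V → x S y]
yqxxyqqqxyqqqxSyyySq ⇒ yqxxyqqqxyqqqxyyyyySq   [S → y y]
yqxxyqqqxyqqqxyyyyySq ⇒ yqxxyqqqxyqqqxyyyyySSqq   [S → S S q]
yqxxyqqqxyqqqxyyyyySSqq ⇒ yqxxyqqqxyqqqxyyyyyyySqq   [S → y y]
yqxxyqqqxyqqqxyyyyyyySqq ⇒ yqxxyqqqxyqqqxyyyyyyyyyqq   [S → y y]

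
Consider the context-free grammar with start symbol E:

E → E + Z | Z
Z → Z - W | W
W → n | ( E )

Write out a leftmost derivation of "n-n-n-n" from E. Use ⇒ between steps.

E ⇒ Z ⇒ Z-W ⇒ Z-W-W ⇒ Z-W-W-W ⇒ W-W-W-W ⇒ n-W-W-W ⇒ n-n-W-W ⇒ n-n-n-W ⇒ n-n-n-n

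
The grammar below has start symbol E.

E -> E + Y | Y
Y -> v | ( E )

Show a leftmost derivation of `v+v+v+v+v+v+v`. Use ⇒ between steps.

E⇒E+Y⇒E+Y+Y⇒E+Y+Y+Y⇒E+Y+Y+Y+Y⇒E+Y+Y+Y+Y+Y⇒E+Y+Y+Y+Y+Y+Y⇒Y+Y+Y+Y+Y+Y+Y⇒v+Y+Y+Y+Y+Y+Y⇒v+v+Y+Y+Y+Y+Y⇒v+v+v+Y+Y+Y+Y⇒v+v+v+v+Y+Y+Y⇒v+v+v+v+v+Y+Y⇒v+v+v+v+v+v+Y⇒v+v+v+v+v+v+v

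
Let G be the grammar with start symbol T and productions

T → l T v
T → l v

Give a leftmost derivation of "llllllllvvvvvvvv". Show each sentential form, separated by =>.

T=>lTv=>llTvv=>lllTvvv=>llllTvvvv=>lllllTvvvvv=>llllllTvvvvvv=>lllllllTvvvvvvv=>llllllllvvvvvvvv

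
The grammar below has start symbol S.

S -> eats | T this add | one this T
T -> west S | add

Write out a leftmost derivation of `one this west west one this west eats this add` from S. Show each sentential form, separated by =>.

S => one this T => one this west S => one this west T this add => one this west west S this add => one this west west one this T this add => one this west west one this west S this add => one this west west one this west eats this add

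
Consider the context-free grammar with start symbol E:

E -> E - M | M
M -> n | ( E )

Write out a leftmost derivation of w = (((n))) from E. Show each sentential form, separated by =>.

E => M => (E) => (M) => ((E)) => ((M)) => (((E))) => (((M))) => (((n)))

E => M   [E -> M]
M => (E)   [M -> ( E )]
(E) => (M)   [E -> M]
(M) => ((E))   [M -> ( E )]
((E)) => ((M))   [E -> M]
((M)) => (((E)))   [M -> ( E )]
(((E))) => (((M)))   [E -> M]
(((M))) => (((n)))   [M -> n]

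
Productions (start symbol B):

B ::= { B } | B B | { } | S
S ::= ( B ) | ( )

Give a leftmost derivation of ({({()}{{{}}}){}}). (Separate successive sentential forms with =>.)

B => S   [B ::= S]
S => (B)   [S ::= ( B )]
(B) => ({B})   [B ::= { B }]
({B}) => ({BB})   [B ::= B B]
({BB}) => ({SB})   [B ::= S]
({SB}) => ({(B)B})   [S ::= ( B )]
({(B)B}) => ({(BB)B})   [B ::= B B]
({(BB)B}) => ({({B}B)B})   [B ::= { B }]
({({B}B)B}) => ({({S}B)B})   [B ::= S]
({({S}B)B}) => ({({()}B)B})   [S ::= ( )]
({({()}B)B}) => ({({()}{B})B})   [B ::= { B }]
({({()}{B})B}) => ({({()}{{B}})B})   [B ::= { B }]
({({()}{{B}})B}) => ({({()}{{{}}})B})   [B ::= { }]
({({()}{{{}}})B}) => ({({()}{{{}}}){}})   [B ::= { }]

B=>S=>(B)=>({B})=>({BB})=>({SB})=>({(B)B})=>({(BB)B})=>({({B}B)B})=>({({S}B)B})=>({({()}B)B})=>({({()}{B})B})=>({({()}{{B}})B})=>({({()}{{{}}})B})=>({({()}{{{}}}){}})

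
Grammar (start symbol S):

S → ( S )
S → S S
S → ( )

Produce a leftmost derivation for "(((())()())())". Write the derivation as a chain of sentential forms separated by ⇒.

S ⇒ (S) ⇒ (SS) ⇒ ((S)S) ⇒ ((SS)S) ⇒ ((SSS)S) ⇒ (((S)SS)S) ⇒ (((())SS)S) ⇒ (((())()S)S) ⇒ (((())()())S) ⇒ (((())()())())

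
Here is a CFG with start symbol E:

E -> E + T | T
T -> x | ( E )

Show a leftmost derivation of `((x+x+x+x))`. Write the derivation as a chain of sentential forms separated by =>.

E => T   [E -> T]
T => (E)   [T -> ( E )]
(E) => (T)   [E -> T]
(T) => ((E))   [T -> ( E )]
((E)) => ((E+T))   [E -> E + T]
((E+T)) => ((E+T+T))   [E -> E + T]
((E+T+T)) => ((E+T+T+T))   [E -> E + T]
((E+T+T+T)) => ((T+T+T+T))   [E -> T]
((T+T+T+T)) => ((x+T+T+T))   [T -> x]
((x+T+T+T)) => ((x+x+T+T))   [T -> x]
((x+x+T+T)) => ((x+x+x+T))   [T -> x]
((x+x+x+T)) => ((x+x+x+x))   [T -> x]

E=>T=>(E)=>(T)=>((E))=>((E+T))=>((E+T+T))=>((E+T+T+T))=>((T+T+T+T))=>((x+T+T+T))=>((x+x+T+T))=>((x+x+x+T))=>((x+x+x+x))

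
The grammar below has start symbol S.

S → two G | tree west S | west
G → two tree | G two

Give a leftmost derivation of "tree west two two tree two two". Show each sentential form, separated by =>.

S => tree west S => tree west two G => tree west two G two => tree west two G two two => tree west two two tree two two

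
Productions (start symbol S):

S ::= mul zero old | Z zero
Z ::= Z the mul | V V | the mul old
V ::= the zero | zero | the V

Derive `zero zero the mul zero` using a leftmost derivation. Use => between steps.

S => Z zero => Z the mul zero => V V the mul zero => zero V the mul zero => zero zero the mul zero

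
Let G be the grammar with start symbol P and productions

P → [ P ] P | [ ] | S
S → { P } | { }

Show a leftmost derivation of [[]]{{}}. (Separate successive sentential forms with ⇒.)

P ⇒ [P]P ⇒ [[]]P ⇒ [[]]S ⇒ [[]]{P} ⇒ [[]]{S} ⇒ [[]]{{}}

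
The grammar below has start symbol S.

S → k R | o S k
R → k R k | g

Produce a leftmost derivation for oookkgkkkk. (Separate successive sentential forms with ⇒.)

S ⇒ oSk   [S → o S k]
oSk ⇒ ooSkk   [S → o S k]
ooSkk ⇒ oooSkkk   [S → o S k]
oooSkkk ⇒ oookRkkk   [S → k R]
oookRkkk ⇒ oookkRkkkk   [R → k R k]
oookkRkkkk ⇒ oookkgkkkk   [R → g]

S ⇒ oSk ⇒ ooSkk ⇒ oooSkkk ⇒ oookRkkk ⇒ oookkRkkkk ⇒ oookkgkkkk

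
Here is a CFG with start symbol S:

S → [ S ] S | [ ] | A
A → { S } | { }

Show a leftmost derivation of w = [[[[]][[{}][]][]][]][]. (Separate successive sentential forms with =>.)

S=>[S]S=>[[S]S]S=>[[[S]S]S]S=>[[[[]]S]S]S=>[[[[]][S]S]S]S=>[[[[]][[S]S]S]S]S=>[[[[]][[A]S]S]S]S=>[[[[]][[{}]S]S]S]S=>[[[[]][[{}][]]S]S]S=>[[[[]][[{}][]][]]S]S=>[[[[]][[{}][]][]][]]S=>[[[[]][[{}][]][]][]][]

S => [S]S   [S → [ S ] S]
[S]S => [[S]S]S   [S → [ S ] S]
[[S]S]S => [[[S]S]S]S   [S → [ S ] S]
[[[S]S]S]S => [[[[]]S]S]S   [S → [ ]]
[[[[]]S]S]S => [[[[]][S]S]S]S   [S → [ S ] S]
[[[[]][S]S]S]S => [[[[]][[S]S]S]S]S   [S → [ S ] S]
[[[[]][[S]S]S]S]S => [[[[]][[A]S]S]S]S   [S → A]
[[[[]][[A]S]S]S]S => [[[[]][[{}]S]S]S]S   [A → { }]
[[[[]][[{}]S]S]S]S => [[[[]][[{}][]]S]S]S   [S → [ ]]
[[[[]][[{}][]]S]S]S => [[[[]][[{}][]][]]S]S   [S → [ ]]
[[[[]][[{}][]][]]S]S => [[[[]][[{}][]][]][]]S   [S → [ ]]
[[[[]][[{}][]][]][]]S => [[[[]][[{}][]][]][]][]   [S → [ ]]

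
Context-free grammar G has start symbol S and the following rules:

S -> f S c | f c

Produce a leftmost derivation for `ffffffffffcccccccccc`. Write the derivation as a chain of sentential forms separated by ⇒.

S ⇒ fSc ⇒ ffScc ⇒ fffSccc ⇒ ffffScccc ⇒ fffffSccccc ⇒ ffffffScccccc ⇒ fffffffSccccccc ⇒ ffffffffScccccccc ⇒ fffffffffSccccccccc ⇒ ffffffffffcccccccccc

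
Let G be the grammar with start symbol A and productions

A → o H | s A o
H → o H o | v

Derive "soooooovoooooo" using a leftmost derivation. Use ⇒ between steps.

A ⇒ sAo   [A → s A o]
sAo ⇒ soHo   [A → o H]
soHo ⇒ sooHoo   [H → o H o]
sooHoo ⇒ soooHooo   [H → o H o]
soooHooo ⇒ sooooHoooo   [H → o H o]
sooooHoooo ⇒ soooooHooooo   [H → o H o]
soooooHooooo ⇒ sooooooHoooooo   [H → o H o]
sooooooHoooooo ⇒ soooooovoooooo   [H → v]

A⇒sAo⇒soHo⇒sooHoo⇒soooHooo⇒sooooHoooo⇒soooooHooooo⇒sooooooHoooooo⇒soooooovoooooo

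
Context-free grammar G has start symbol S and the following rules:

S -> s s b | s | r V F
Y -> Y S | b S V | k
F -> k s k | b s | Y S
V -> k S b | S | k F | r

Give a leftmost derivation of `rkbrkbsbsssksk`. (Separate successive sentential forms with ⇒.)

S ⇒ rVF   [S -> r V F]
rVF ⇒ rkFF   [V -> k F]
rkFF ⇒ rkYSF   [F -> Y S]
rkYSF ⇒ rkbSVSF   [Y -> b S V]
rkbSVSF ⇒ rkbrVFVSF   [S -> r V F]
rkbrVFVSF ⇒ rkbrkFFVSF   [V -> k F]
rkbrkFFVSF ⇒ rkbrkbsFVSF   [F -> b s]
rkbrkbsFVSF ⇒ rkbrkbsbsVSF   [F -> b s]
rkbrkbsbsVSF ⇒ rkbrkbsbsSSF   [V -> S]
rkbrkbsbsSSF ⇒ rkbrkbsbssSF   [S -> s]
rkbrkbsbssSF ⇒ rkbrkbsbsssF   [S -> s]
rkbrkbsbsssF ⇒ rkbrkbsbsssksk   [F -> k s k]

S⇒rVF⇒rkFF⇒rkYSF⇒rkbSVSF⇒rkbrVFVSF⇒rkbrkFFVSF⇒rkbrkbsFVSF⇒rkbrkbsbsVSF⇒rkbrkbsbsSSF⇒rkbrkbsbssSF⇒rkbrkbsbsssF⇒rkbrkbsbsssksk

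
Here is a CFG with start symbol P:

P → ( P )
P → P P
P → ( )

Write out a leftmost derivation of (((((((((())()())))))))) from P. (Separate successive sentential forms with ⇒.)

P⇒(P)⇒((P))⇒(((P)))⇒((((P))))⇒(((((P)))))⇒((((((P))))))⇒(((((((P)))))))⇒((((((((P))))))))⇒((((((((PP))))))))⇒(((((((((P)P))))))))⇒(((((((((())P))))))))⇒(((((((((())PP))))))))⇒(((((((((())()P))))))))⇒(((((((((())()()))))))))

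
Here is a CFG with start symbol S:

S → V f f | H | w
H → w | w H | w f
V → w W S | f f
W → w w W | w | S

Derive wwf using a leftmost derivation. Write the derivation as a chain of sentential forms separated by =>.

S => H => wH => wwf

S => H   [S → H]
H => wH   [H → w H]
wH => wwf   [H → w f]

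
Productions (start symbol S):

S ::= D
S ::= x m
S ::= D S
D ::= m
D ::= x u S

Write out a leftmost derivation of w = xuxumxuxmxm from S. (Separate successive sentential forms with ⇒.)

S ⇒ D   [S ::= D]
D ⇒ xuS   [D ::= x u S]
xuS ⇒ xuD   [S ::= D]
xuD ⇒ xuxuS   [D ::= x u S]
xuxuS ⇒ xuxuDS   [S ::= D S]
xuxuDS ⇒ xuxumS   [D ::= m]
xuxumS ⇒ xuxumDS   [S ::= D S]
xuxumDS ⇒ xuxumxuSS   [D ::= x u S]
xuxumxuSS ⇒ xuxumxuxmS   [S ::= x m]
xuxumxuxmS ⇒ xuxumxuxmxm   [S ::= x m]

S ⇒ D ⇒ xuS ⇒ xuD ⇒ xuxuS ⇒ xuxuDS ⇒ xuxumS ⇒ xuxumDS ⇒ xuxumxuSS ⇒ xuxumxuxmS ⇒ xuxumxuxmxm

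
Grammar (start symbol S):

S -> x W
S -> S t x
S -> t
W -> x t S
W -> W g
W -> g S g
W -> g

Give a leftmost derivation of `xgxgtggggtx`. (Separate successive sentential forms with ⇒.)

S ⇒ Stx ⇒ xWtx ⇒ xWgtx ⇒ xWggtx ⇒ xgSgggtx ⇒ xgxWgggtx ⇒ xgxgSggggtx ⇒ xgxgtggggtx

S ⇒ Stx   [S -> S t x]
Stx ⇒ xWtx   [S -> x W]
xWtx ⇒ xWgtx   [W -> W g]
xWgtx ⇒ xWggtx   [W -> W g]
xWggtx ⇒ xgSgggtx   [W -> g S g]
xgSgggtx ⇒ xgxWgggtx   [S -> x W]
xgxWgggtx ⇒ xgxgSggggtx   [W -> g S g]
xgxgSggggtx ⇒ xgxgtggggtx   [S -> t]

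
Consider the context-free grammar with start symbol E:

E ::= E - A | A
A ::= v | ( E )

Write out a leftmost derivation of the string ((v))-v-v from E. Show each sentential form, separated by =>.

E => E-A => E-A-A => A-A-A => (E)-A-A => (A)-A-A => ((E))-A-A => ((A))-A-A => ((v))-A-A => ((v))-v-A => ((v))-v-v

E => E-A   [E ::= E - A]
E-A => E-A-A   [E ::= E - A]
E-A-A => A-A-A   [E ::= A]
A-A-A => (E)-A-A   [A ::= ( E )]
(E)-A-A => (A)-A-A   [E ::= A]
(A)-A-A => ((E))-A-A   [A ::= ( E )]
((E))-A-A => ((A))-A-A   [E ::= A]
((A))-A-A => ((v))-A-A   [A ::= v]
((v))-A-A => ((v))-v-A   [A ::= v]
((v))-v-A => ((v))-v-v   [A ::= v]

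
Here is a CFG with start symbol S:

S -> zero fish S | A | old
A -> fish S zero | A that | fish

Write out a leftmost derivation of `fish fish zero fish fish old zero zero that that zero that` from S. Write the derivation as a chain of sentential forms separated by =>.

S => A => A that => fish S zero that => fish A zero that => fish A that zero that => fish A that that zero that => fish fish S zero that that zero that => fish fish zero fish S zero that that zero that => fish fish zero fish A zero that that zero that => fish fish zero fish fish S zero zero that that zero that => fish fish zero fish fish old zero zero that that zero that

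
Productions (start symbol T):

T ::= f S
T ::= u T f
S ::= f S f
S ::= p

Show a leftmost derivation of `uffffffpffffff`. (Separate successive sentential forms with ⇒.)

T ⇒ uTf   [T ::= u T f]
uTf ⇒ ufSf   [T ::= f S]
ufSf ⇒ uffSff   [S ::= f S f]
uffSff ⇒ ufffSfff   [S ::= f S f]
ufffSfff ⇒ uffffSffff   [S ::= f S f]
uffffSffff ⇒ ufffffSfffff   [S ::= f S f]
ufffffSfffff ⇒ uffffffSffffff   [S ::= f S f]
uffffffSffffff ⇒ uffffffpffffff   [S ::= p]

T ⇒ uTf ⇒ ufSf ⇒ uffSff ⇒ ufffSfff ⇒ uffffSffff ⇒ ufffffSfffff ⇒ uffffffSffffff ⇒ uffffffpffffff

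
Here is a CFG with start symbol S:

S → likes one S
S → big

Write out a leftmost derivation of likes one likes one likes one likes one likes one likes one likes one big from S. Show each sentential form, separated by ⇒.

S ⇒ likes one S ⇒ likes one likes one S ⇒ likes one likes one likes one S ⇒ likes one likes one likes one likes one S ⇒ likes one likes one likes one likes one likes one S ⇒ likes one likes one likes one likes one likes one likes one S ⇒ likes one likes one likes one likes one likes one likes one likes one S ⇒ likes one likes one likes one likes one likes one likes one likes one big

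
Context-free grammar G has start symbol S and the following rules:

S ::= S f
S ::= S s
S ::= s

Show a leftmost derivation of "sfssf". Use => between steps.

S => Sf => Ssf => Sssf => Sfssf => sfssf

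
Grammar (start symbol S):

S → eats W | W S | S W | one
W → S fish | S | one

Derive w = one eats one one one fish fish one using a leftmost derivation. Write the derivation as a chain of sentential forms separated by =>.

S => W S   [S → W S]
W S => one S   [W → one]
one S => one W S   [S → W S]
one W S => one S fish S   [W → S fish]
one S fish S => one eats W fish S   [S → eats W]
one eats W fish S => one eats S fish fish S   [W → S fish]
one eats S fish fish S => one eats S W fish fish S   [S → S W]
one eats S W fish fish S => one eats W S W fish fish S   [S → W S]
one eats W S W fish fish S => one eats one S W fish fish S   [W → one]
one eats one S W fish fish S => one eats one one W fish fish S   [S → one]
one eats one one W fish fish S => one eats one one one fish fish S   [W → one]
one eats one one one fish fish S => one eats one one one fish fish one   [S → one]

S => W S => one S => one W S => one S fish S => one eats W fish S => one eats S fish fish S => one eats S W fish fish S => one eats W S W fish fish S => one eats one S W fish fish S => one eats one one W fish fish S => one eats one one one fish fish S => one eats one one one fish fish one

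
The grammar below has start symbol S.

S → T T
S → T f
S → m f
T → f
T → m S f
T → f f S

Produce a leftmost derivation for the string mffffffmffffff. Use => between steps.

S => Tf   [S → T f]
Tf => mSff   [T → m S f]
mSff => mTTff   [S → T T]
mTTff => mffSTff   [T → f f S]
mffSTff => mffTTTff   [S → T T]
mffTTTff => mffffSTTff   [T → f f S]
mffffSTTff => mffffTfTTff   [S → T f]
mffffTfTTff => mffffffSfTTff   [T → f f S]
mffffffSfTTff => mffffffmffTTff   [S → m f]
mffffffmffTTff => mffffffmfffTff   [T → f]
mffffffmfffTff => mffffffmffffff   [T → f]

S=>Tf=>mSff=>mTTff=>mffSTff=>mffTTTff=>mffffSTTff=>mffffTfTTff=>mffffffSfTTff=>mffffffmffTTff=>mffffffmfffTff=>mffffffmffffff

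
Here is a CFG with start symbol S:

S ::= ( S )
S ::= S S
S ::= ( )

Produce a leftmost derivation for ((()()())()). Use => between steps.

S => (S) => (SS) => ((S)S) => ((SS)S) => ((SSS)S) => ((()SS)S) => ((()()S)S) => ((()()())S) => ((()()())())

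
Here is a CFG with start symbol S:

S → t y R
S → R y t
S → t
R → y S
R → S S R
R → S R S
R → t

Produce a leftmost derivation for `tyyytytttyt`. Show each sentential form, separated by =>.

S => tyR   [S → t y R]
tyR => tyyS   [R → y S]
tyyS => tyyRyt   [S → R y t]
tyyRyt => tyySRSyt   [R → S R S]
tyySRSyt => tyyRytRSyt   [S → R y t]
tyyRytRSyt => tyyySytRSyt   [R → y S]
tyyySytRSyt => tyyytytRSyt   [S → t]
tyyytytRSyt => tyyytyttSyt   [R → t]
tyyytyttSyt => tyyytytttyt   [S → t]

S => tyR => tyyS => tyyRyt => tyySRSyt => tyyRytRSyt => tyyySytRSyt => tyyytytRSyt => tyyytyttSyt => tyyytytttyt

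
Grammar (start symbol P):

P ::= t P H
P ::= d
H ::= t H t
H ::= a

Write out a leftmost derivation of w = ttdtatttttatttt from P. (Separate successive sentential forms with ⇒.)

P⇒tPH⇒ttPHH⇒ttdHH⇒ttdtHtH⇒ttdtatH⇒ttdtattHt⇒ttdtatttHtt⇒ttdtattttHttt⇒ttdtatttttHtttt⇒ttdtatttttatttt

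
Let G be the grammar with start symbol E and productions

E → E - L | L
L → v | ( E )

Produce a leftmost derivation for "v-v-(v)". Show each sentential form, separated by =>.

E => E-L => E-L-L => L-L-L => v-L-L => v-v-L => v-v-(E) => v-v-(L) => v-v-(v)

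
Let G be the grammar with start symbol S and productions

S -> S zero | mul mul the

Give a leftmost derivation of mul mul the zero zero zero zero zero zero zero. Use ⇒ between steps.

S ⇒ S zero ⇒ S zero zero ⇒ S zero zero zero ⇒ S zero zero zero zero ⇒ S zero zero zero zero zero ⇒ S zero zero zero zero zero zero ⇒ S zero zero zero zero zero zero zero ⇒ mul mul the zero zero zero zero zero zero zero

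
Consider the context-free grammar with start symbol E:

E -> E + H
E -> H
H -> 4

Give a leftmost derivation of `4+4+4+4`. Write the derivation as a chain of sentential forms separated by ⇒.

E⇒E+H⇒E+H+H⇒E+H+H+H⇒H+H+H+H⇒4+H+H+H⇒4+4+H+H⇒4+4+4+H⇒4+4+4+4

E ⇒ E+H   [E -> E + H]
E+H ⇒ E+H+H   [E -> E + H]
E+H+H ⇒ E+H+H+H   [E -> E + H]
E+H+H+H ⇒ H+H+H+H   [E -> H]
H+H+H+H ⇒ 4+H+H+H   [H -> 4]
4+H+H+H ⇒ 4+4+H+H   [H -> 4]
4+4+H+H ⇒ 4+4+4+H   [H -> 4]
4+4+4+H ⇒ 4+4+4+4   [H -> 4]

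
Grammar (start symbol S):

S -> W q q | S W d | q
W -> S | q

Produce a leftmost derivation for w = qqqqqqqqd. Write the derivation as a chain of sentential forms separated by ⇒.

S ⇒ SWd   [S -> S W d]
SWd ⇒ WqqWd   [S -> W q q]
WqqWd ⇒ SqqWd   [W -> S]
SqqWd ⇒ WqqqqWd   [S -> W q q]
WqqqqWd ⇒ SqqqqWd   [W -> S]
SqqqqWd ⇒ WqqqqqqWd   [S -> W q q]
WqqqqqqWd ⇒ qqqqqqqWd   [W -> q]
qqqqqqqWd ⇒ qqqqqqqSd   [W -> S]
qqqqqqqSd ⇒ qqqqqqqqd   [S -> q]

S⇒SWd⇒WqqWd⇒SqqWd⇒WqqqqWd⇒SqqqqWd⇒WqqqqqqWd⇒qqqqqqqWd⇒qqqqqqqSd⇒qqqqqqqqd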